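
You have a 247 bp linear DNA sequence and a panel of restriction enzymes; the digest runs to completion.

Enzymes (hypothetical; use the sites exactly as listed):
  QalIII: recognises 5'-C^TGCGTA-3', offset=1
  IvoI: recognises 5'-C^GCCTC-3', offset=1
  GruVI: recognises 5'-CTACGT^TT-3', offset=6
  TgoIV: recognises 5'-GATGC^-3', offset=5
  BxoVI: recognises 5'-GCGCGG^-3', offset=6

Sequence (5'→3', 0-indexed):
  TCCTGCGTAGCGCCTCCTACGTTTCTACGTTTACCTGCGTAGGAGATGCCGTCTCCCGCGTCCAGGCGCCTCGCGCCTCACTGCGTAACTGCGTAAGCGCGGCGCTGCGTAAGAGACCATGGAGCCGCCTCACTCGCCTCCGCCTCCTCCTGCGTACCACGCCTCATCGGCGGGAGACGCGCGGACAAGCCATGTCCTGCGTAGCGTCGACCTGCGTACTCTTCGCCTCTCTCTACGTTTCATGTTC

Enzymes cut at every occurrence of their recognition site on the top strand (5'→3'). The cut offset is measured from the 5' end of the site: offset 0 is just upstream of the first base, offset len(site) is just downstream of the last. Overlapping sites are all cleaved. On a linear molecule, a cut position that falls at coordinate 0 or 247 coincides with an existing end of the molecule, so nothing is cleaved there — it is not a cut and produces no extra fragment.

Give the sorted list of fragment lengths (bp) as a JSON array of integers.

[3,3,5,6,7,7,8,8,8,9,9,9,10,11,12,13,13,14,14,15,18,21,24]

Per-enzyme occurrences:
  QalIII CTGCGTA/1: at [2, 34, 80, 88, 104, 149, 196, 211] ⇒ [3, 35, 81, 89, 105, 150, 197, 212]
  IvoI CGCCTC/1: at [10, 66, 73, 125, 134, 140, 159, 223] ⇒ [11, 67, 74, 126, 135, 141, 160, 224]
  GruVI CTACGTTT/6: at [16, 24, 232] ⇒ [22, 30, 238]
  TgoIV GATGC/5: at [44] ⇒ [49]
  BxoVI GCGCGG/6: at [96, 178] ⇒ [102, 184]

Pooled cuts: [3, 11, 22, 30, 35, 49, 67, 74, 81, 89, 102, 105, 126, 135, 141, 150, 160, 184, 197, 212, 224, 238]

Fragment lengths:
  [0,3): 3 bp
  [3,11): 8 bp
  [11,22): 11 bp
  [22,30): 8 bp
  [30,35): 5 bp
  [35,49): 14 bp
  [49,67): 18 bp
  [67,74): 7 bp
  [74,81): 7 bp
  [81,89): 8 bp
  [89,102): 13 bp
  [102,105): 3 bp
  [105,126): 21 bp
  [126,135): 9 bp
  [135,141): 6 bp
  [141,150): 9 bp
  [150,160): 10 bp
  [160,184): 24 bp
  [184,197): 13 bp
  [197,212): 15 bp
  [212,224): 12 bp
  [224,238): 14 bp
  [238,247): 9 bp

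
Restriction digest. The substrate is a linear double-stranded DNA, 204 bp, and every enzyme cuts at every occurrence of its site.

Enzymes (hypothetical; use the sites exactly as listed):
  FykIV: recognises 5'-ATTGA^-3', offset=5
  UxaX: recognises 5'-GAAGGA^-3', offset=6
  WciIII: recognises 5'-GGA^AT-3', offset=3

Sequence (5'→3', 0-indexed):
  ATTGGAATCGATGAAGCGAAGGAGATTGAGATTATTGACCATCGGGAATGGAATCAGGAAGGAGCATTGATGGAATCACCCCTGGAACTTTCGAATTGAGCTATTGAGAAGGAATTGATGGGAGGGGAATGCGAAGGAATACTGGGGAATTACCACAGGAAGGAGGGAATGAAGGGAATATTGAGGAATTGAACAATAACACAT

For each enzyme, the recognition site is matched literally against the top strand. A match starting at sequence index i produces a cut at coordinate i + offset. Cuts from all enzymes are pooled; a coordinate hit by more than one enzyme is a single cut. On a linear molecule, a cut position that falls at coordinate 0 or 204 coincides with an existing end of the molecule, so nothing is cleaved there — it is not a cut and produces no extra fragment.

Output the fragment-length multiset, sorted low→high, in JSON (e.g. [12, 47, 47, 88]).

[3,4,4,5,5,5,6,6,6,7,7,8,9,9,9,10,10,10,11,12,16,17,25]

Scan for sites:
  FykIV ATTGA/5: at [24, 33, 65, 94, 102, 113, 179, 187] ⇒ [29, 38, 70, 99, 107, 118, 184, 192]
  UxaX GAAGGA/6: at [17, 57, 107, 132, 158] ⇒ [23, 63, 113, 138, 164]
  WciIII GGAAT/3: at [3, 44, 49, 71, 110, 125, 135, 145, 165, 174, 184] ⇒ [6, 47, 52, 74, 113, 128, 138, 148, 168, 177, 187]

Pooled cuts: [6, 23, 29, 38, 47, 52, 63, 70, 74, 99, 107, 113, 118, 128, 138, 148, 164, 168, 177, 184, 187, 192]

Fragment lengths:
  [0,6): 6 bp
  [6,23): 17 bp
  [23,29): 6 bp
  [29,38): 9 bp
  [38,47): 9 bp
  [47,52): 5 bp
  [52,63): 11 bp
  [63,70): 7 bp
  [70,74): 4 bp
  [74,99): 25 bp
  [99,107): 8 bp
  [107,113): 6 bp
  [113,118): 5 bp
  [118,128): 10 bp
  [128,138): 10 bp
  [138,148): 10 bp
  [148,164): 16 bp
  [164,168): 4 bp
  [168,177): 9 bp
  [177,184): 7 bp
  [184,187): 3 bp
  [187,192): 5 bp
  [192,204): 12 bp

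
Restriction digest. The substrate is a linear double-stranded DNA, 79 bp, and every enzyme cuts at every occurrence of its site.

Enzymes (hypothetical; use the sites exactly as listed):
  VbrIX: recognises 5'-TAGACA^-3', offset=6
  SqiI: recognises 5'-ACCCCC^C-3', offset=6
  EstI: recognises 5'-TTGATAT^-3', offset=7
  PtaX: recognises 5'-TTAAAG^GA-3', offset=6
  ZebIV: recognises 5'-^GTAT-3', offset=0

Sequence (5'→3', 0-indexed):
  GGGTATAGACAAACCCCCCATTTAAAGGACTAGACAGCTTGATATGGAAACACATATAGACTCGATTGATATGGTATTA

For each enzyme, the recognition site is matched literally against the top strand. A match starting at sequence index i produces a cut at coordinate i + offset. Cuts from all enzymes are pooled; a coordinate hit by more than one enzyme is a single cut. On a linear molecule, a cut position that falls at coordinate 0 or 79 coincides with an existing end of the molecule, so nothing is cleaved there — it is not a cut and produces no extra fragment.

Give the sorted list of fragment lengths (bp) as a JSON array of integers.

Site scan:
  VbrIX (TAGACA, off=6): starts [5, 30] → cuts [11, 36]
  SqiI (ACCCCCC, off=6): starts [12] → cuts [18]
  EstI (TTGATAT, off=7): starts [38, 65] → cuts [45, 72]
  PtaX (TTAAAGGA, off=6): starts [21] → cuts [27]
  ZebIV (GTAT, off=0): starts [2, 73] → cuts [2, 73]

Pooled cuts: [2, 11, 18, 27, 36, 45, 72, 73]

Fragment lengths:
  [0,2): 2 bp
  [2,11): 9 bp
  [11,18): 7 bp
  [18,27): 9 bp
  [27,36): 9 bp
  [36,45): 9 bp
  [45,72): 27 bp
  [72,73): 1 bp
  [73,79): 6 bp

[1,2,6,7,9,9,9,9,27]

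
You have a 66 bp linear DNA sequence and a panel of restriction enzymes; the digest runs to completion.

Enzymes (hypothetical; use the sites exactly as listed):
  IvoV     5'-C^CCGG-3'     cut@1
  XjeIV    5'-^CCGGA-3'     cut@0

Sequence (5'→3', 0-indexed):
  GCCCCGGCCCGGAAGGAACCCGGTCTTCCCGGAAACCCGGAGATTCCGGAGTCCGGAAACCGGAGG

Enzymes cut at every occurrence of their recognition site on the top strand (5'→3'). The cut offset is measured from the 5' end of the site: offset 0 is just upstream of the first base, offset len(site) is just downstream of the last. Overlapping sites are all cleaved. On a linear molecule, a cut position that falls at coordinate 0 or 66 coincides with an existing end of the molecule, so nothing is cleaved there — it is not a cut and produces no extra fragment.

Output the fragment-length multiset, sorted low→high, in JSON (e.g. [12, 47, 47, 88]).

Scan for sites:
  IvoV (CCCGG, off=1): starts [2, 7, 18, 27, 35] → cuts [3, 8, 19, 28, 36]
  XjeIV (CCGGA, off=0): starts [8, 28, 36, 45, 52, 59] → cuts [8, 28, 36, 45, 52, 59]

All cut coordinates (distinct, sorted): [3, 8, 19, 28, 36, 45, 52, 59]

Fragment lengths:
  [0,3): 3 bp
  [3,8): 5 bp
  [8,19): 11 bp
  [19,28): 9 bp
  [28,36): 8 bp
  [36,45): 9 bp
  [45,52): 7 bp
  [52,59): 7 bp
  [59,66): 7 bp

[3,5,7,7,7,8,9,9,11]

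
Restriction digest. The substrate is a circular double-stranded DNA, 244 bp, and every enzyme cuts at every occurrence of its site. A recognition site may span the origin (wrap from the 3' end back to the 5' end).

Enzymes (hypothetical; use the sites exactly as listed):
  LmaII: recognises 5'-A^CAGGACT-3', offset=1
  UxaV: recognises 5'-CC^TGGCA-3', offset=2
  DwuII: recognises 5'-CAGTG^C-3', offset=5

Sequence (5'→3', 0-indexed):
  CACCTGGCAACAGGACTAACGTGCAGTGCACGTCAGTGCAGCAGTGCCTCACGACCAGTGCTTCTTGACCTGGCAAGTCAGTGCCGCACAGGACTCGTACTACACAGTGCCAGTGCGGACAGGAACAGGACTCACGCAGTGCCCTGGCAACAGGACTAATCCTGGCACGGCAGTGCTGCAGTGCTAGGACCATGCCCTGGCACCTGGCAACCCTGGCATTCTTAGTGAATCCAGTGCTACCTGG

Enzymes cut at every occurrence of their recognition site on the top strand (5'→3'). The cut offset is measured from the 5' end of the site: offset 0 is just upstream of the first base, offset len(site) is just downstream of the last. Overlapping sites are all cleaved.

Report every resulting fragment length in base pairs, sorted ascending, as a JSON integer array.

[3,5,5,6,6,6,7,7,8,8,9,10,10,10,12,13,13,14,14,16,18,21,23]

Scan for sites:
  LmaII (ACAGGACT, off=1): starts [9, 87, 124, 149] → cuts [10, 88, 125, 150]
  UxaV (CCTGGCA, off=2): starts [2, 68, 142, 160, 195, 202, 211, 239] → cuts [4, 70, 144, 162, 197, 204, 213, 241]
  DwuII (CAGTGC, off=5): starts [23, 33, 41, 55, 78, 104, 110, 136, 170, 178, 231] → cuts [28, 38, 46, 60, 83, 109, 115, 141, 175, 183, 236]

All cut coordinates (distinct, sorted): [4, 10, 28, 38, 46, 60, 70, 83, 88, 109, 115, 125, 141, 144, 150, 162, 175, 183, 197, 204, 213, 236, 241]

Fragment lengths:
  4→10: 6 bp
  10→28: 18 bp
  28→38: 10 bp
  38→46: 8 bp
  46→60: 14 bp
  60→70: 10 bp
  70→83: 13 bp
  83→88: 5 bp
  88→109: 21 bp
  109→115: 6 bp
  115→125: 10 bp
  125→141: 16 bp
  141→144: 3 bp
  144→150: 6 bp
  150→162: 12 bp
  162→175: 13 bp
  175→183: 8 bp
  183→197: 14 bp
  197→204: 7 bp
  204→213: 9 bp
  213→236: 23 bp
  236→241: 5 bp
  241→4 (wrap): 244-241+4 = 7 bp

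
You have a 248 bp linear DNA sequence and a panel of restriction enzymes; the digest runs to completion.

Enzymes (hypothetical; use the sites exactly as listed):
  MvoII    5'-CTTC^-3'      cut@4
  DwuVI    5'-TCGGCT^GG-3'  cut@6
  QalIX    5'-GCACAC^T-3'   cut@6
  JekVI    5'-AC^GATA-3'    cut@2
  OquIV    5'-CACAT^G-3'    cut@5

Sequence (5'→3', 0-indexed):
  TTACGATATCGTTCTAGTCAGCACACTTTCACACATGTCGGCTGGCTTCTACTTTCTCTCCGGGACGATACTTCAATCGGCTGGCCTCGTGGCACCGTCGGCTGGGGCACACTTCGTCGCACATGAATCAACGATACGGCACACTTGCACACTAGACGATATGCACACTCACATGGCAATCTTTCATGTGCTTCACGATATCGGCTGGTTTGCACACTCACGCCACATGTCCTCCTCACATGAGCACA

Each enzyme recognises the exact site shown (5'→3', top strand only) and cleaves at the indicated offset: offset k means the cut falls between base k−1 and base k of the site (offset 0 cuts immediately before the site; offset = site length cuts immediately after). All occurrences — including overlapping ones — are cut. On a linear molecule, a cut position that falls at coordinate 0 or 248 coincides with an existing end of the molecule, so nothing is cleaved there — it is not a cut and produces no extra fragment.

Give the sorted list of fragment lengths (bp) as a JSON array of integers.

[2,3,4,5,6,6,7,7,8,8,8,8,9,9,10,10,11,11,11,12,13,17,20,21,22]

Site scan:
  MvoII CTTC/4: at [45, 70, 111, 190] ⇒ [49, 74, 115, 194]
  DwuVI TCGGCTGG/6: at [37, 76, 97, 200] ⇒ [43, 82, 103, 206]
  QalIX GCACACT/6: at [20, 106, 138, 146, 162, 211] ⇒ [26, 112, 144, 152, 168, 217]
  JekVI ACGATA/2: at [2, 64, 130, 155, 194] ⇒ [4, 66, 132, 157, 196]
  OquIV CACATG/5: at [31, 119, 169, 223, 236] ⇒ [36, 124, 174, 228, 241]

Pooled cuts: [4, 26, 36, 43, 49, 66, 74, 82, 103, 112, 115, 124, 132, 144, 152, 157, 168, 174, 194, 196, 206, 217, 228, 241]

Fragment lengths:
  [0,4): 4 bp
  [4,26): 22 bp
  [26,36): 10 bp
  [36,43): 7 bp
  [43,49): 6 bp
  [49,66): 17 bp
  [66,74): 8 bp
  [74,82): 8 bp
  [82,103): 21 bp
  [103,112): 9 bp
  [112,115): 3 bp
  [115,124): 9 bp
  [124,132): 8 bp
  [132,144): 12 bp
  [144,152): 8 bp
  [152,157): 5 bp
  [157,168): 11 bp
  [168,174): 6 bp
  [174,194): 20 bp
  [194,196): 2 bp
  [196,206): 10 bp
  [206,217): 11 bp
  [217,228): 11 bp
  [228,241): 13 bp
  [241,248): 7 bp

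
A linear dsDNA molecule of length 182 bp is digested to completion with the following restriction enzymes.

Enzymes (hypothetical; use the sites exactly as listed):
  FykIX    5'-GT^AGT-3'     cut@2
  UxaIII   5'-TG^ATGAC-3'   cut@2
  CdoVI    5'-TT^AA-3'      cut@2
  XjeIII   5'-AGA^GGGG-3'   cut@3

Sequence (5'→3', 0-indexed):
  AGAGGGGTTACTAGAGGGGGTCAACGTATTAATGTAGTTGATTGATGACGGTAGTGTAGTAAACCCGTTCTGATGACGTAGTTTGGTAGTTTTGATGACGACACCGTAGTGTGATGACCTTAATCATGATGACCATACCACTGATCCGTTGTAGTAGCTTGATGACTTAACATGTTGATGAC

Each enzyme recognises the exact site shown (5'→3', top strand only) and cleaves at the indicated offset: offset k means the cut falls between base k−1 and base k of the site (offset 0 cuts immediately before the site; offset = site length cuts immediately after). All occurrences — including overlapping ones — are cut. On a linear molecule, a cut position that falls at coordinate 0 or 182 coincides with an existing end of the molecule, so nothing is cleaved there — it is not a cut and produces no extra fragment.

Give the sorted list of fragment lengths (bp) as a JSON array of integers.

[3,5,5,5,6,7,7,7,7,8,8,8,9,9,9,12,13,15,15,24]

Site scan:
  FykIX GTAGT/2: at [33, 50, 55, 77, 85, 105, 150] ⇒ [35, 52, 57, 79, 87, 107, 152]
  UxaIII TGATGAC/2: at [42, 70, 92, 111, 126, 159, 175] ⇒ [44, 72, 94, 113, 128, 161, 177]
  CdoVI TTAA/2: at [28, 119, 166] ⇒ [30, 121, 168]
  XjeIII AGAGGGG/3: at [0, 12] ⇒ [3, 15]

Pooled cuts: [3, 15, 30, 35, 44, 52, 57, 72, 79, 87, 94, 107, 113, 121, 128, 152, 161, 168, 177]

Fragment lengths:
  [0,3): 3 bp
  [3,15): 12 bp
  [15,30): 15 bp
  [30,35): 5 bp
  [35,44): 9 bp
  [44,52): 8 bp
  [52,57): 5 bp
  [57,72): 15 bp
  [72,79): 7 bp
  [79,87): 8 bp
  [87,94): 7 bp
  [94,107): 13 bp
  [107,113): 6 bp
  [113,121): 8 bp
  [121,128): 7 bp
  [128,152): 24 bp
  [152,161): 9 bp
  [161,168): 7 bp
  [168,177): 9 bp
  [177,182): 5 bp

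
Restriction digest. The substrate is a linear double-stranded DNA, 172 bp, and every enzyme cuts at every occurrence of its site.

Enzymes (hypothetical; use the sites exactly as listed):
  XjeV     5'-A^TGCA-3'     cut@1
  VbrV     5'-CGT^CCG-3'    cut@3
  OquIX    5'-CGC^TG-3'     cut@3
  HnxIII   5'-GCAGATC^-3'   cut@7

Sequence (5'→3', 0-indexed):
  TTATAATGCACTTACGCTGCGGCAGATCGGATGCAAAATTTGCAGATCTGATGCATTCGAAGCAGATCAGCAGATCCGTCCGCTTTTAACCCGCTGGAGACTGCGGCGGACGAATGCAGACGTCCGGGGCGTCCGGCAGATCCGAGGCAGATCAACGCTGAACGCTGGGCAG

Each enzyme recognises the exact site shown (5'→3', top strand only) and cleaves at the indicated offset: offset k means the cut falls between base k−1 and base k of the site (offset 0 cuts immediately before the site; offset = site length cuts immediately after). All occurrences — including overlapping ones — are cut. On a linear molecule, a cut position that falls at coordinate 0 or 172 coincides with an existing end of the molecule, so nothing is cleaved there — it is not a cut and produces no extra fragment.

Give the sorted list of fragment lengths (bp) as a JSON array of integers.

[3,3,3,5,6,7,7,8,9,9,10,11,11,11,15,17,17,20]

Site scan:
  XjeV (ATGCA, off=1): starts [5, 30, 50, 113] → cuts [6, 31, 51, 114]
  VbrV (CGTCCG, off=3): starts [76, 120, 129] → cuts [79, 123, 132]
  OquIX (CGCTG, off=3): starts [14, 91, 155, 162] → cuts [17, 94, 158, 165]
  HnxIII (GCAGATC, off=7): starts [21, 41, 61, 69, 135, 146] → cuts [28, 48, 68, 76, 142, 153]

All cut coordinates (distinct, sorted): [6, 17, 28, 31, 48, 51, 68, 76, 79, 94, 114, 123, 132, 142, 153, 158, 165]

Fragments:
  [0,6): 6 bp
  [6,17): 11 bp
  [17,28): 11 bp
  [28,31): 3 bp
  [31,48): 17 bp
  [48,51): 3 bp
  [51,68): 17 bp
  [68,76): 8 bp
  [76,79): 3 bp
  [79,94): 15 bp
  [94,114): 20 bp
  [114,123): 9 bp
  [123,132): 9 bp
  [132,142): 10 bp
  [142,153): 11 bp
  [153,158): 5 bp
  [158,165): 7 bp
  [165,172): 7 bp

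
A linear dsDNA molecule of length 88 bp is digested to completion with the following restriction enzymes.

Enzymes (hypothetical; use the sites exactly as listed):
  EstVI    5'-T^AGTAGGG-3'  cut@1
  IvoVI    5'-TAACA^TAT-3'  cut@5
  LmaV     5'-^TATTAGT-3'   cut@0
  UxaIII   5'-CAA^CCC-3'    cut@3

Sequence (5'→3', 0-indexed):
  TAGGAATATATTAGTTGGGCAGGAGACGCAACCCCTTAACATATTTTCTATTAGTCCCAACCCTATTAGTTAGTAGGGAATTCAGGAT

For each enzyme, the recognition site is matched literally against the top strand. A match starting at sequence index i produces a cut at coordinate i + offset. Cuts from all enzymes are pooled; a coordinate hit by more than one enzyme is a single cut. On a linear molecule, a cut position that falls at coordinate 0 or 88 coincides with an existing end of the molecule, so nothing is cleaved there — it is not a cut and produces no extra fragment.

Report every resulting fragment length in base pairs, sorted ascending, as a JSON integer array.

Per-enzyme occurrences:
  EstVI (TAGTAGGG, off=1): starts [70] → cuts [71]
  IvoVI (TAACATAT, off=5): starts [36] → cuts [41]
  LmaV (TATTAGT, off=0): starts [8, 48, 63] → cuts [8, 48, 63]
  UxaIII (CAACCC, off=3): starts [28, 57] → cuts [31, 60]

Pooled cuts: [8, 31, 41, 48, 60, 63, 71]

Fragments:
  [0,8): 8 bp
  [8,31): 23 bp
  [31,41): 10 bp
  [41,48): 7 bp
  [48,60): 12 bp
  [60,63): 3 bp
  [63,71): 8 bp
  [71,88): 17 bp

[3,7,8,8,10,12,17,23]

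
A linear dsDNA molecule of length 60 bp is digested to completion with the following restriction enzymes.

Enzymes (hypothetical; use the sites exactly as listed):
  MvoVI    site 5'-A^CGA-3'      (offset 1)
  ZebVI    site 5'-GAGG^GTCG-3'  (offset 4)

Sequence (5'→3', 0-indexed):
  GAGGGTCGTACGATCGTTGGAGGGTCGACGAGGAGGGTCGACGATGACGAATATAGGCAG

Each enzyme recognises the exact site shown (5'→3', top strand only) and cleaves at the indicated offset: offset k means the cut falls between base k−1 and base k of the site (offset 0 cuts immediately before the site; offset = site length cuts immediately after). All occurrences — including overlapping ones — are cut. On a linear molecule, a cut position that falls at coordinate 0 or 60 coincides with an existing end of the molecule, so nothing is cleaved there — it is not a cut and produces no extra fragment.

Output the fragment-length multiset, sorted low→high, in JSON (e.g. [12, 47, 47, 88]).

[4,5,5,6,6,8,13,13]

Scan for sites:
  MvoVI (ACGA, off=1): starts [9, 27, 40, 46] → cuts [10, 28, 41, 47]
  ZebVI (GAGGGTCG, off=4): starts [0, 19, 32] → cuts [4, 23, 36]

All cut coordinates (distinct, sorted): [4, 10, 23, 28, 36, 41, 47]

Fragments:
  [0,4): 4 bp
  [4,10): 6 bp
  [10,23): 13 bp
  [23,28): 5 bp
  [28,36): 8 bp
  [36,41): 5 bp
  [41,47): 6 bp
  [47,60): 13 bp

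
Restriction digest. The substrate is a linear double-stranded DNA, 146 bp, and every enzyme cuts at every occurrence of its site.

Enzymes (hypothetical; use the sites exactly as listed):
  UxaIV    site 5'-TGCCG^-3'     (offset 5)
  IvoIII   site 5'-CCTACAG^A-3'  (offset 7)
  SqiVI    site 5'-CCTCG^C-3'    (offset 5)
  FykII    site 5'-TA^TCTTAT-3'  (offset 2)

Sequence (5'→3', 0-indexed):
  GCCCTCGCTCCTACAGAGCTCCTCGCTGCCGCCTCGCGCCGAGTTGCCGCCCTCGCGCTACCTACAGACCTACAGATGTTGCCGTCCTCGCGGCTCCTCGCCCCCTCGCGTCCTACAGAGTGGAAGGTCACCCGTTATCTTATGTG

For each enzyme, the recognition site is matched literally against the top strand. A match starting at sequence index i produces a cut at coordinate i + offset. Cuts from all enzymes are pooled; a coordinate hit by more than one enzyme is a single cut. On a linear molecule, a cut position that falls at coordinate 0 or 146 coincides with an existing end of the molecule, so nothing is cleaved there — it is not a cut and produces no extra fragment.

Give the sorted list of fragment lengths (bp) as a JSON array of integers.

[5,6,6,6,7,8,8,9,9,9,9,10,10,12,13,19]

Scan for sites:
  UxaIV TGCCG/5: at [26, 44, 79] ⇒ [31, 49, 84]
  IvoIII CCTACAGA/7: at [9, 60, 68, 111] ⇒ [16, 67, 75, 118]
  SqiVI CCTCGC/5: at [2, 20, 31, 50, 85, 95, 103] ⇒ [7, 25, 36, 55, 90, 100, 108]
  FykII TATCTTAT/2: at [135] ⇒ [137]

Pooled cuts: [7, 16, 25, 31, 36, 49, 55, 67, 75, 84, 90, 100, 108, 118, 137]

Fragment lengths:
  [0,7): 7 bp
  [7,16): 9 bp
  [16,25): 9 bp
  [25,31): 6 bp
  [31,36): 5 bp
  [36,49): 13 bp
  [49,55): 6 bp
  [55,67): 12 bp
  [67,75): 8 bp
  [75,84): 9 bp
  [84,90): 6 bp
  [90,100): 10 bp
  [100,108): 8 bp
  [108,118): 10 bp
  [118,137): 19 bp
  [137,146): 9 bp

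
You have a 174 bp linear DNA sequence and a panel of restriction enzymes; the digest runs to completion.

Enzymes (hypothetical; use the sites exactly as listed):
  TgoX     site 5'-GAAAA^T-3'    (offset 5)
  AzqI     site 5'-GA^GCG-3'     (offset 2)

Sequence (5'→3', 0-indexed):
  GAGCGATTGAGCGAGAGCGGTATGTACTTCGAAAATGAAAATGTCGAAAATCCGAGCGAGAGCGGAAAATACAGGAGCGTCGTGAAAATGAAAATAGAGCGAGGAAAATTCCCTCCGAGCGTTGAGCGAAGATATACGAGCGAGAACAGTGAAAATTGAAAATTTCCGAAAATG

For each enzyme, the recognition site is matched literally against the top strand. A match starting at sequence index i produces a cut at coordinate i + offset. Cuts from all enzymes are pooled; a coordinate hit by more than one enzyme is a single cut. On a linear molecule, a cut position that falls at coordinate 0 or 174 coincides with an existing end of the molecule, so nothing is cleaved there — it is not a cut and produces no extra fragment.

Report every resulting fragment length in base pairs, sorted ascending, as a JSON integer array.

[2,2,4,5,6,6,6,6,7,7,7,8,8,9,10,10,10,12,14,16,19]

Scan for sites:
  TgoX GAAAAT/5: at [30, 36, 45, 64, 83, 89, 103, 150, 157, 167] ⇒ [35, 41, 50, 69, 88, 94, 108, 155, 162, 172]
  AzqI GAGCG/2: at [0, 8, 14, 53, 59, 74, 96, 116, 123, 137] ⇒ [2, 10, 16, 55, 61, 76, 98, 118, 125, 139]

Pooled cuts: [2, 10, 16, 35, 41, 50, 55, 61, 69, 76, 88, 94, 98, 108, 118, 125, 139, 155, 162, 172]

Fragments:
  [0,2): 2 bp
  [2,10): 8 bp
  [10,16): 6 bp
  [16,35): 19 bp
  [35,41): 6 bp
  [41,50): 9 bp
  [50,55): 5 bp
  [55,61): 6 bp
  [61,69): 8 bp
  [69,76): 7 bp
  [76,88): 12 bp
  [88,94): 6 bp
  [94,98): 4 bp
  [98,108): 10 bp
  [108,118): 10 bp
  [118,125): 7 bp
  [125,139): 14 bp
  [139,155): 16 bp
  [155,162): 7 bp
  [162,172): 10 bp
  [172,174): 2 bp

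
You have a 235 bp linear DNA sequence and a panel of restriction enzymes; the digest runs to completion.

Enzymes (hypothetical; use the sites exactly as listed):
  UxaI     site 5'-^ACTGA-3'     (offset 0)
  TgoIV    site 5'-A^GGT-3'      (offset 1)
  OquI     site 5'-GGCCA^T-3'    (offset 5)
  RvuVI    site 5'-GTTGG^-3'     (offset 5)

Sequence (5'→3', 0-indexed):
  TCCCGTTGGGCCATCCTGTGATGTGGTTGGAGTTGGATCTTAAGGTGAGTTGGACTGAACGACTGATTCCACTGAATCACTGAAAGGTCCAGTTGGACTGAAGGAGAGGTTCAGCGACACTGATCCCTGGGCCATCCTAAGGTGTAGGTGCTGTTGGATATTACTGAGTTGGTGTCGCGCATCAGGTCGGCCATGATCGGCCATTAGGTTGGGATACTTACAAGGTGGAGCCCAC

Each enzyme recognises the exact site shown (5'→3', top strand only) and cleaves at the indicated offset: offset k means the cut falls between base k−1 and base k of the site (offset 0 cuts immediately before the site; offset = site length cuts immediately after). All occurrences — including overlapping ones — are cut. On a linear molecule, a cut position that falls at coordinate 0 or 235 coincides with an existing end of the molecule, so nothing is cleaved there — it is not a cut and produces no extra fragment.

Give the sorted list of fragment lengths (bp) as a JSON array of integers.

[3,4,5,6,6,6,6,7,7,8,8,9,9,9,10,10,10,11,11,11,11,11,12,12,16,17]

Scan for sites:
  UxaI (ACTGA, off=0): starts [53, 61, 70, 78, 96, 118, 162] → cuts [53, 61, 70, 78, 96, 118, 162]
  TgoIV (AGGT, off=1): starts [42, 84, 106, 139, 145, 183, 205, 222] → cuts [43, 85, 107, 140, 146, 184, 206, 223]
  OquI (GGCCAT, off=5): starts [8, 129, 188, 198] → cuts [13, 134, 193, 203]
  RvuVI (GTTGG, off=5): starts [4, 25, 31, 48, 91, 152, 167, 207] → cuts [9, 30, 36, 53, 96, 157, 172, 212]

Pooled cuts: [9, 13, 30, 36, 43, 53, 61, 70, 78, 85, 96, 107, 118, 134, 140, 146, 157, 162, 172, 184, 193, 203, 206, 212, 223]

Fragment lengths:
  [0,9): 9 bp
  [9,13): 4 bp
  [13,30): 17 bp
  [30,36): 6 bp
  [36,43): 7 bp
  [43,53): 10 bp
  [53,61): 8 bp
  [61,70): 9 bp
  [70,78): 8 bp
  [78,85): 7 bp
  [85,96): 11 bp
  [96,107): 11 bp
  [107,118): 11 bp
  [118,134): 16 bp
  [134,140): 6 bp
  [140,146): 6 bp
  [146,157): 11 bp
  [157,162): 5 bp
  [162,172): 10 bp
  [172,184): 12 bp
  [184,193): 9 bp
  [193,203): 10 bp
  [203,206): 3 bp
  [206,212): 6 bp
  [212,223): 11 bp
  [223,235): 12 bp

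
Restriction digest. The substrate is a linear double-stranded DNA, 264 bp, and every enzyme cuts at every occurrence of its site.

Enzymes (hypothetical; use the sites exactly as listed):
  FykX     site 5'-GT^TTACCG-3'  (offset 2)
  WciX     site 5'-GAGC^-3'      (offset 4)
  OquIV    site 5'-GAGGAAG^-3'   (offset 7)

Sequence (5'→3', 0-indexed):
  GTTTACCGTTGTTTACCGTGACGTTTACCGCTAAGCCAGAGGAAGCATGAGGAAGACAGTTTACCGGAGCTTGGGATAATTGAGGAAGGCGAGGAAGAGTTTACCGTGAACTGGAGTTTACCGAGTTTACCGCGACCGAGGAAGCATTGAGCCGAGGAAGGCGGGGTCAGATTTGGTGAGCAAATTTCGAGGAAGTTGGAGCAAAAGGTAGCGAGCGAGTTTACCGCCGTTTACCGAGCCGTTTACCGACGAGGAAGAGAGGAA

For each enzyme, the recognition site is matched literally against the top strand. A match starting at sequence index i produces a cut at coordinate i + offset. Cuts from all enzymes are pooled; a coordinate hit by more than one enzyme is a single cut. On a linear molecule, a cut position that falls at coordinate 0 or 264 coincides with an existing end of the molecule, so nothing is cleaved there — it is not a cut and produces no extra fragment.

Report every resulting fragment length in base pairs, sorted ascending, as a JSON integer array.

Site scan:
  FykX GTTTACCG/2: at [0, 10, 22, 58, 98, 115, 124, 218, 228, 240] ⇒ [2, 12, 24, 60, 100, 117, 126, 220, 230, 242]
  WciX GAGC/4: at [66, 148, 177, 198, 212, 235] ⇒ [70, 152, 181, 202, 216, 239]
  OquIV GAGGAAG/7: at [38, 48, 81, 90, 137, 153, 188, 250] ⇒ [45, 55, 88, 97, 144, 160, 195, 257]

All cut coordinates (distinct, sorted): [2, 12, 24, 45, 55, 60, 70, 88, 97, 100, 117, 126, 144, 152, 160, 181, 195, 202, 216, 220, 230, 239, 242, 257]

Fragment lengths:
  [0,2): 2 bp
  [2,12): 10 bp
  [12,24): 12 bp
  [24,45): 21 bp
  [45,55): 10 bp
  [55,60): 5 bp
  [60,70): 10 bp
  [70,88): 18 bp
  [88,97): 9 bp
  [97,100): 3 bp
  [100,117): 17 bp
  [117,126): 9 bp
  [126,144): 18 bp
  [144,152): 8 bp
  [152,160): 8 bp
  [160,181): 21 bp
  [181,195): 14 bp
  [195,202): 7 bp
  [202,216): 14 bp
  [216,220): 4 bp
  [220,230): 10 bp
  [230,239): 9 bp
  [239,242): 3 bp
  [242,257): 15 bp
  [257,264): 7 bp

[2,3,3,4,5,7,7,8,8,9,9,9,10,10,10,10,12,14,14,15,17,18,18,21,21]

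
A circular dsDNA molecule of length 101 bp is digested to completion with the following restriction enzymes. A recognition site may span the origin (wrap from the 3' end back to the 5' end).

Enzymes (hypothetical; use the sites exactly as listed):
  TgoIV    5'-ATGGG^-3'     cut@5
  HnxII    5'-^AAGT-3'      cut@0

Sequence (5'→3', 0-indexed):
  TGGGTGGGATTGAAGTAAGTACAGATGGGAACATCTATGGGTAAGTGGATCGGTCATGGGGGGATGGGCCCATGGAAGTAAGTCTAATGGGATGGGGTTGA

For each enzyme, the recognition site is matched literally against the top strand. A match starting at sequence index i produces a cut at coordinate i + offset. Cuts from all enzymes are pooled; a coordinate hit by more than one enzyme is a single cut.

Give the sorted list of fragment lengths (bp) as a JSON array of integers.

Site scan:
  TgoIV (ATGGG, off=5): starts [24, 36, 55, 63, 86, 91, 100] → cuts [4, 29, 41, 60, 68, 91, 96]
  HnxII (AAGT, off=0): starts [12, 16, 42, 75, 79] → cuts [12, 16, 42, 75, 79]

Pooled cuts: [4, 12, 16, 29, 41, 42, 60, 68, 75, 79, 91, 96]

Fragments:
  4→12: 8 bp
  12→16: 4 bp
  16→29: 13 bp
  29→41: 12 bp
  41→42: 1 bp
  42→60: 18 bp
  60→68: 8 bp
  68→75: 7 bp
  75→79: 4 bp
  79→91: 12 bp
  91→96: 5 bp
  96→4 (wrap): 101-96+4 = 9 bp

[1,4,4,5,7,8,8,9,12,12,13,18]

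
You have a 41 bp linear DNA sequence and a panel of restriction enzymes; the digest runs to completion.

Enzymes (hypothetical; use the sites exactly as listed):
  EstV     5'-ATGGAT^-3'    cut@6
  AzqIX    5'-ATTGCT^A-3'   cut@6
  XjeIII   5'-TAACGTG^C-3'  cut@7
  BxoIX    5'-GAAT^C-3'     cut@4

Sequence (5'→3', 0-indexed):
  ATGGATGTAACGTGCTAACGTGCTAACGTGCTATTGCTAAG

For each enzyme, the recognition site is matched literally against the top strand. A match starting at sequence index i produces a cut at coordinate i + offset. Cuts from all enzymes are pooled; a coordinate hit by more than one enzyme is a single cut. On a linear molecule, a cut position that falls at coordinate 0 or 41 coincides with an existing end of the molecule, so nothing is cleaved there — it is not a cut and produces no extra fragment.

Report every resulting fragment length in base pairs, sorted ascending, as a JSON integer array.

[3,6,8,8,8,8]

Site scan:
  EstV (ATGGAT, off=6): starts [0] → cuts [6]
  AzqIX (ATTGCTA, off=6): starts [32] → cuts [38]
  XjeIII (TAACGTGC, off=7): starts [7, 15, 23] → cuts [14, 22, 30]
  BxoIX (GAATC, off=4): no sites

Pooled cuts: [6, 14, 22, 30, 38]

Fragment lengths:
  [0,6): 6 bp
  [6,14): 8 bp
  [14,22): 8 bp
  [22,30): 8 bp
  [30,38): 8 bp
  [38,41): 3 bp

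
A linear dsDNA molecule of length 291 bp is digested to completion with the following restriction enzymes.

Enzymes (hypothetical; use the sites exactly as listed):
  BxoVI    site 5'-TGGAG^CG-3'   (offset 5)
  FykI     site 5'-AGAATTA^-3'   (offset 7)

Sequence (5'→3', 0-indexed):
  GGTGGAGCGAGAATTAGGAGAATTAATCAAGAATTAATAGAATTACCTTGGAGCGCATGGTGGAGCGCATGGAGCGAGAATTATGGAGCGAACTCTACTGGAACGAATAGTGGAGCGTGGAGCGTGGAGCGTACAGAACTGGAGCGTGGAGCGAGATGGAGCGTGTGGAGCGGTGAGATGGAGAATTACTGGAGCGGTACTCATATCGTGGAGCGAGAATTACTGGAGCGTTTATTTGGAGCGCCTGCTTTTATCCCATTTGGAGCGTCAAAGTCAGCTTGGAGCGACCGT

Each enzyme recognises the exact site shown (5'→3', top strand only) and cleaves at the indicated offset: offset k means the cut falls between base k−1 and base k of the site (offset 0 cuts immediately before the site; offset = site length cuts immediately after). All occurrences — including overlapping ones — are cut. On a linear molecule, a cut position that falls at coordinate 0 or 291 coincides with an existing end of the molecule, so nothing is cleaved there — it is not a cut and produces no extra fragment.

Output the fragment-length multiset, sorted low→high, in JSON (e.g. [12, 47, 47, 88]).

[5,6,6,7,7,7,7,7,8,9,9,9,9,9,9,9,10,11,12,13,15,18,19,19,24,27]

Scan for sites:
  BxoVI (TGGAGCG, off=5): starts [2, 48, 60, 69, 83, 110, 117, 124, 139, 146, 156, 165, 189, 208, 223, 236, 260, 279] → cuts [7, 53, 65, 74, 88, 115, 122, 129, 144, 151, 161, 170, 194, 213, 228, 241, 265, 284]
  FykI (AGAATTA, off=7): starts [9, 18, 29, 38, 76, 181, 215] → cuts [16, 25, 36, 45, 83, 188, 222]

All cut coordinates (distinct, sorted): [7, 16, 25, 36, 45, 53, 65, 74, 83, 88, 115, 122, 129, 144, 151, 161, 170, 188, 194, 213, 222, 228, 241, 265, 284]

Fragment lengths:
  [0,7): 7 bp
  [7,16): 9 bp
  [16,25): 9 bp
  [25,36): 11 bp
  [36,45): 9 bp
  [45,53): 8 bp
  [53,65): 12 bp
  [65,74): 9 bp
  [74,83): 9 bp
  [83,88): 5 bp
  [88,115): 27 bp
  [115,122): 7 bp
  [122,129): 7 bp
  [129,144): 15 bp
  [144,151): 7 bp
  [151,161): 10 bp
  [161,170): 9 bp
  [170,188): 18 bp
  [188,194): 6 bp
  [194,213): 19 bp
  [213,222): 9 bp
  [222,228): 6 bp
  [228,241): 13 bp
  [241,265): 24 bp
  [265,284): 19 bp
  [284,291): 7 bp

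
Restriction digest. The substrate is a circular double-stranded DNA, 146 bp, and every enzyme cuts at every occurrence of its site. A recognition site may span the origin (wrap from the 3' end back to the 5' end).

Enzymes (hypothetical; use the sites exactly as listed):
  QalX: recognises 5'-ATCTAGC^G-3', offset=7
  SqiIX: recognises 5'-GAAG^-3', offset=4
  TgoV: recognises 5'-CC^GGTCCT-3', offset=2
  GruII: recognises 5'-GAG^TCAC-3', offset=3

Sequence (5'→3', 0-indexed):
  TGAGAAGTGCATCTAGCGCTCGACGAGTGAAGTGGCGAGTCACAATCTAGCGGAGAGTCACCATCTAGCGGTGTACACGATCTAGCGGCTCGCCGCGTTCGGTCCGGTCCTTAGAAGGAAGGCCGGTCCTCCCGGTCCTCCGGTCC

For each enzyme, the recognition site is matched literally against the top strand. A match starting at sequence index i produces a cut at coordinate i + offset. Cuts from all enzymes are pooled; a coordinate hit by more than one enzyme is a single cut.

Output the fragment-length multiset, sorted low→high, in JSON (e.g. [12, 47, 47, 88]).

[3,4,6,7,8,9,10,12,12,12,12,15,17,19]

Scan for sites:
  QalX (ATCTAGCG, off=7): starts [10, 44, 62, 79] → cuts [17, 51, 69, 86]
  SqiIX (GAAG, off=4): starts [3, 28, 113, 117] → cuts [7, 32, 117, 121]
  TgoV (CCGGTCCT, off=2): starts [103, 122, 131, 139] → cuts [105, 124, 133, 141]
  GruII (GAGTCAC, off=3): starts [36, 54] → cuts [39, 57]

Pooled cuts: [7, 17, 32, 39, 51, 57, 69, 86, 105, 117, 121, 124, 133, 141]

Fragment lengths:
  7→17: 10 bp
  17→32: 15 bp
  32→39: 7 bp
  39→51: 12 bp
  51→57: 6 bp
  57→69: 12 bp
  69→86: 17 bp
  86→105: 19 bp
  105→117: 12 bp
  117→121: 4 bp
  121→124: 3 bp
  124→133: 9 bp
  133→141: 8 bp
  141→7 (wrap): 146-141+7 = 12 bp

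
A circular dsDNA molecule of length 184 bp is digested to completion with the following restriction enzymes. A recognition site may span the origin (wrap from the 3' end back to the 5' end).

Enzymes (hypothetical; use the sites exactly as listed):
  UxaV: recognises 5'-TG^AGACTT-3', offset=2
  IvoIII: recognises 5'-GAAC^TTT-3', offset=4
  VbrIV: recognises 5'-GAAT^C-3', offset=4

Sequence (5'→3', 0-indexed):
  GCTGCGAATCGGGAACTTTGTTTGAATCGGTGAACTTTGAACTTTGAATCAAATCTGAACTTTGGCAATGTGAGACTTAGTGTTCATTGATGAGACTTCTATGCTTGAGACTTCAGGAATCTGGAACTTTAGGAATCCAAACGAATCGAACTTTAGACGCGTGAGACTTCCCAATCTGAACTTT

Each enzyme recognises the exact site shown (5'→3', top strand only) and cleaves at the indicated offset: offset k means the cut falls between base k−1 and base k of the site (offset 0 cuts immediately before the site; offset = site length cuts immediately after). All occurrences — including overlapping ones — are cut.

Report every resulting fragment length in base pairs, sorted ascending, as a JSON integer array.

[5,7,7,7,7,8,9,10,11,11,12,12,12,13,15,18,20]

Per-enzyme occurrences:
  UxaV (TGAGACTT, off=2): starts [70, 90, 105, 161] → cuts [72, 92, 107, 163]
  IvoIII (GAACTTT, off=4): starts [12, 31, 38, 56, 123, 147, 177] → cuts [16, 35, 42, 60, 127, 151, 181]
  VbrIV (GAATC, off=4): starts [5, 23, 45, 116, 132, 142] → cuts [9, 27, 49, 120, 136, 146]

Pooled cuts: [9, 16, 27, 35, 42, 49, 60, 72, 92, 107, 120, 127, 136, 146, 151, 163, 181]

Fragment lengths:
  9→16: 7 bp
  16→27: 11 bp
  27→35: 8 bp
  35→42: 7 bp
  42→49: 7 bp
  49→60: 11 bp
  60→72: 12 bp
  72→92: 20 bp
  92→107: 15 bp
  107→120: 13 bp
  120→127: 7 bp
  127→136: 9 bp
  136→146: 10 bp
  146→151: 5 bp
  151→163: 12 bp
  163→181: 18 bp
  181→9 (wrap): 184-181+9 = 12 bp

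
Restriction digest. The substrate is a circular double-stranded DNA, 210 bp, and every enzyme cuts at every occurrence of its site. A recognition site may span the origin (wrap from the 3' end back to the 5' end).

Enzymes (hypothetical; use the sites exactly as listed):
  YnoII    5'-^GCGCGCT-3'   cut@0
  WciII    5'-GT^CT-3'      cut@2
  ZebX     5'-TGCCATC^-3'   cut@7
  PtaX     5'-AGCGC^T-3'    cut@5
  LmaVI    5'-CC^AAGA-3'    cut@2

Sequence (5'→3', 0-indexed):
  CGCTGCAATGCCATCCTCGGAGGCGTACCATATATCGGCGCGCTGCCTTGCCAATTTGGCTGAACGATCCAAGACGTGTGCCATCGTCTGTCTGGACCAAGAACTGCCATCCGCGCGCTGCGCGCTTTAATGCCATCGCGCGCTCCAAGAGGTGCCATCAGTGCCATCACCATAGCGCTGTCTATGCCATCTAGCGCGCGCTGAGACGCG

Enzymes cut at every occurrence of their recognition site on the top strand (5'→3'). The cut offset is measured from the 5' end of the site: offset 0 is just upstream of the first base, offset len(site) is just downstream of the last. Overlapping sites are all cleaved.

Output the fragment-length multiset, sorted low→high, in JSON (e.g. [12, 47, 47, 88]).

[1,2,3,4,4,7,7,9,9,10,10,12,13,13,15,18,18,22,33]

Site scan:
  YnoII GCGCGCT/0: at [37, 112, 119, 137, 195, 207] ⇒ [37, 112, 119, 137, 195, 207]
  WciII GTCT/2: at [85, 89, 179] ⇒ [87, 91, 181]
  ZebX TGCCATC/7: at [8, 78, 104, 130, 152, 161, 184] ⇒ [15, 85, 111, 137, 159, 168, 191]
  PtaX AGCGCT/5: at [173] ⇒ [178]
  LmaVI CCAAGA/2: at [68, 96, 144] ⇒ [70, 98, 146]

Pooled cuts: [15, 37, 70, 85, 87, 91, 98, 111, 112, 119, 137, 146, 159, 168, 178, 181, 191, 195, 207]

Fragment lengths:
  15→37: 22 bp
  37→70: 33 bp
  70→85: 15 bp
  85→87: 2 bp
  87→91: 4 bp
  91→98: 7 bp
  98→111: 13 bp
  111→112: 1 bp
  112→119: 7 bp
  119→137: 18 bp
  137→146: 9 bp
  146→159: 13 bp
  159→168: 9 bp
  168→178: 10 bp
  178→181: 3 bp
  181→191: 10 bp
  191→195: 4 bp
  195→207: 12 bp
  207→15 (wrap): 210-207+15 = 18 bp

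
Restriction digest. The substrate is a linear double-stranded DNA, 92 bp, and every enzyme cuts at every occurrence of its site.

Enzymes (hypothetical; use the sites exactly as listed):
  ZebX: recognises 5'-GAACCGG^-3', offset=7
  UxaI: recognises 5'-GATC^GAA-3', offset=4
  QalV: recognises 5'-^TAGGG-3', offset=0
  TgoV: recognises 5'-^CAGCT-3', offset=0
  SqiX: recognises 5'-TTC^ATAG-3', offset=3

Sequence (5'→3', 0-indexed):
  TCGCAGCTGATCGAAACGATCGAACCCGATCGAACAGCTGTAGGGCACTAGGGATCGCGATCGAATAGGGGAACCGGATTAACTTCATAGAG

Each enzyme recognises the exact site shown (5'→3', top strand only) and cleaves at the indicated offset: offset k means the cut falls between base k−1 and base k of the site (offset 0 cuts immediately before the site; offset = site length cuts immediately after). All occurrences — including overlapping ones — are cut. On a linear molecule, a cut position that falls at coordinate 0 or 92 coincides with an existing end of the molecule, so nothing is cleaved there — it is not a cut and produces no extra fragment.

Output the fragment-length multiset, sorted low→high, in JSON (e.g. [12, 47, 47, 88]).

Site scan:
  ZebX (GAACCGG, off=7): starts [70] → cuts [77]
  UxaI (GATCGAA, off=4): starts [8, 17, 27, 58] → cuts [12, 21, 31, 62]
  QalV (TAGGG, off=0): starts [40, 48, 65] → cuts [40, 48, 65]
  TgoV (CAGCT, off=0): starts [3, 34] → cuts [3, 34]
  SqiX (TTCATAG, off=3): starts [83] → cuts [86]

All cut coordinates (distinct, sorted): [3, 12, 21, 31, 34, 40, 48, 62, 65, 77, 86]

Fragments:
  [0,3): 3 bp
  [3,12): 9 bp
  [12,21): 9 bp
  [21,31): 10 bp
  [31,34): 3 bp
  [34,40): 6 bp
  [40,48): 8 bp
  [48,62): 14 bp
  [62,65): 3 bp
  [65,77): 12 bp
  [77,86): 9 bp
  [86,92): 6 bp

[3,3,3,6,6,8,9,9,9,10,12,14]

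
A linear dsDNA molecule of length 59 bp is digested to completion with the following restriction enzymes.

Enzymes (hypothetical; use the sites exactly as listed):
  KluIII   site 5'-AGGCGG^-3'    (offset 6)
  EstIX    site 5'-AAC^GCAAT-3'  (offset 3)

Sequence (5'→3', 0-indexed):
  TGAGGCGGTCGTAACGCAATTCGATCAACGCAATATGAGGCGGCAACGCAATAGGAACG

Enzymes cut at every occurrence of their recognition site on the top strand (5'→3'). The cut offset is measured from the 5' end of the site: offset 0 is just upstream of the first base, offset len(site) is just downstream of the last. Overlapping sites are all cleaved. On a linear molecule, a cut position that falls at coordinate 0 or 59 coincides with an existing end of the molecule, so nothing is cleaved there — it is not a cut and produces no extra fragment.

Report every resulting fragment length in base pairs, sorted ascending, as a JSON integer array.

[4,7,8,12,14,14]

Per-enzyme occurrences:
  KluIII (AGGCGG, off=6): starts [2, 37] → cuts [8, 43]
  EstIX (AACGCAAT, off=3): starts [12, 26, 44] → cuts [15, 29, 47]

Pooled cuts: [8, 15, 29, 43, 47]

Fragment lengths:
  [0,8): 8 bp
  [8,15): 7 bp
  [15,29): 14 bp
  [29,43): 14 bp
  [43,47): 4 bp
  [47,59): 12 bp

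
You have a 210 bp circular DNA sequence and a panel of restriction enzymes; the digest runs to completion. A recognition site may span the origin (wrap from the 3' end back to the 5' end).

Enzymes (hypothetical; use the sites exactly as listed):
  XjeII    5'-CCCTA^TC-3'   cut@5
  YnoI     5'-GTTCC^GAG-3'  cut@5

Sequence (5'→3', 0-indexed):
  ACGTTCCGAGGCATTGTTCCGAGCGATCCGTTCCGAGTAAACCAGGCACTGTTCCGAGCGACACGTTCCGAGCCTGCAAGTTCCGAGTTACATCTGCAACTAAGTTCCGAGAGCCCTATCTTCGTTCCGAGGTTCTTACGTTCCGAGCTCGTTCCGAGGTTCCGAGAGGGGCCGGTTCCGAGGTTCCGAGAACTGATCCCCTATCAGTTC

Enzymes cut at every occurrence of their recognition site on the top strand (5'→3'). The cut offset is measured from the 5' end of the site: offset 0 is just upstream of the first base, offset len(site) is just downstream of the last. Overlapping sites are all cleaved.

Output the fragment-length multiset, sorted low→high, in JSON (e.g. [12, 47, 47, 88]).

[8,8,10,10,11,13,14,14,14,15,16,16,16,21,24]

Site scan:
  XjeII CCCTATC/5: at [113, 198] ⇒ [118, 203]
  YnoI GTTCCGAG/5: at [2, 15, 29, 50, 64, 79, 103, 123, 139, 150, 158, 174, 182] ⇒ [7, 20, 34, 55, 69, 84, 108, 128, 144, 155, 163, 179, 187]

Pooled cuts: [7, 20, 34, 55, 69, 84, 108, 118, 128, 144, 155, 163, 179, 187, 203]

Fragments:
  7→20: 13 bp
  20→34: 14 bp
  34→55: 21 bp
  55→69: 14 bp
  69→84: 15 bp
  84→108: 24 bp
  108→118: 10 bp
  118→128: 10 bp
  128→144: 16 bp
  144→155: 11 bp
  155→163: 8 bp
  163→179: 16 bp
  179→187: 8 bp
  187→203: 16 bp
  203→7 (wrap): 210-203+7 = 14 bp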